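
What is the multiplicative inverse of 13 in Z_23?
Since 23 is prime, by Fermat 13^(-1) ≡ 13^{21} ≡ 16 mod 23. Verify: 13 × 16 = 208 ≡ 1 mod 23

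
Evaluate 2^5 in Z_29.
By repeated squaring mod 29: 2^{1}≡2, 2^{2}≡4, 2^{4}≡16. Then 2^{5} = 2^{4+1} ≡ 16 × 2 ≡ 3 mod 29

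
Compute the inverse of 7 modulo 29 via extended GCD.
Extended GCD: 7(-4) + 29(1) = 1. So 7^(-1) ≡ -4 ≡ 25 mod 29. Verify: 7 × 25 = 175 ≡ 1 mod 29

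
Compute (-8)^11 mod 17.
By repeated squaring (mod 17): (-8)^{1}≡9, (-8)^{2}≡13, (-8)^{4}≡16, (-8)^{8}≡1. Then (-8)^{11} = (-8)^{8+2+1} ≡ 1 × 13 × 9 ≡ 15 (mod 17)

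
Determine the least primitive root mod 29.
g = 2. For each prime q|28: 2^{14}≡28, 2^{4}≡16, none ≡ 1, so ord_29(2) = 28 and 2 is a primitive root.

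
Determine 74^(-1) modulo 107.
Since 107 is prime, by Fermat 74^(-1) ≡ 74^{105} ≡ 94 (mod 107). Verify: 74 × 94 = 6956 ≡ 1 (mod 107)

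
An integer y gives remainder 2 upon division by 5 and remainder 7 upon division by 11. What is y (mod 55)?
M = 5 × 11 = 55. M₁ = 11, y₁ ≡ 1 (mod 5). M₂ = 5, y₂ ≡ 9 (mod 11). y = 2×11×1 + 7×5×9 ≡ 7 (mod 55)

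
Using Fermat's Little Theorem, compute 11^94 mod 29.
By Fermat: 11^{28} ≡ 1 mod 29. 94 = 3×28 + 10. So 11^{94} ≡ 11^{10} ≡ 22 mod 29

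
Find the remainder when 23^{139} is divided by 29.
By Fermat: 23^{28} ≡ 1 (mod 29). 139 = 4×28 + 27. So 23^{139} ≡ 23^{27} ≡ 24 (mod 29)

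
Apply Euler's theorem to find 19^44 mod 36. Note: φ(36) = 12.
By Euler: 19^{12} ≡ 1 mod 36 since gcd(19, 36) = 1. 44 = 3×12 + 8. So 19^{44} ≡ 19^{8} ≡ 1 mod 36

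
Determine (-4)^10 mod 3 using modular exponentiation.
Using Fermat: (-4)^{2} ≡ 1 mod 3. 10 ≡ 0 mod 2. So (-4)^{10} ≡ (-4)^{0} ≡ 1 mod 3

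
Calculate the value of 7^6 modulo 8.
By repeated squaring (mod 8): 7^{1}≡7, 7^{2}≡1, 7^{4}≡1. Then 7^{6} = 7^{4+2} ≡ 1 × 1 ≡ 1 (mod 8)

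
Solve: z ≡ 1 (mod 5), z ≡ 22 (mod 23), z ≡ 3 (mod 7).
M = 5 × 23 × 7 = 805. M₁ = 161, y₁ ≡ 1 (mod 5). M₂ = 35, y₂ ≡ 2 (mod 23). M₃ = 115, y₃ ≡ 5 (mod 7). z = 1×161×1 + 22×35×2 + 3×115×5 ≡ 206 (mod 805)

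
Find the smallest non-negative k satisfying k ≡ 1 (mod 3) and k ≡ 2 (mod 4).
M = 3 × 4 = 12. M₁ = 4, y₁ ≡ 1 (mod 3). M₂ = 3, y₂ ≡ 3 (mod 4). k = 1×4×1 + 2×3×3 ≡ 10 (mod 12)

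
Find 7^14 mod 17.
By repeated squaring mod 17: 7^{1}≡7, 7^{2}≡15, 7^{4}≡4, 7^{8}≡16. Then 7^{14} = 7^{8+4+2} ≡ 16 × 4 × 15 ≡ 8 mod 17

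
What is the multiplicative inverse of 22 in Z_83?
Since 83 is prime, by Fermat 22^(-1) ≡ 22^{81} ≡ 34 (mod 83). Verify: 22 × 34 = 748 ≡ 1 (mod 83)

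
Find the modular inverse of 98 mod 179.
Since 179 is prime, by Fermat 98^(-1) ≡ 98^{177} ≡ 137 (mod 179). Verify: 98 × 137 = 13426 ≡ 1 (mod 179)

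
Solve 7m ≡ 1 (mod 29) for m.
Since 29 is prime, by Fermat 7^(-1) ≡ 7^{27} ≡ 25 (mod 29). Verify: 7 × 25 = 175 ≡ 1 (mod 29)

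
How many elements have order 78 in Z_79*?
A prime p has φ(p-1) primitive roots; here φ(78) = 24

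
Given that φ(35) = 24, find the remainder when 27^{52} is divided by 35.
By Euler: 27^{24} ≡ 1 (mod 35) since gcd(27, 35) = 1. 52 = 2×24 + 4. So 27^{52} ≡ 27^{4} ≡ 1 (mod 35)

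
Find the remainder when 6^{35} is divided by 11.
By Fermat: 6^{10} ≡ 1 mod 11. 35 = 3×10 + 5. So 6^{35} ≡ 6^{5} ≡ 10 mod 11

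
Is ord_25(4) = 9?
Powers of 4 mod 25: 4^1≡4, 4^2≡16, 4^3≡14, 4^4≡6, 4^5≡24, 4^6≡21, 4^7≡9, 4^8≡11, 4^9≡19, 4^10≡1. 4^9≡19≢1, so ord ≠ 9. No, the actual order is 10.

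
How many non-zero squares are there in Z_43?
For prime 43, there are (p-1)/2 = (43-1)/2 = 21 quadratic residues (excluding 0).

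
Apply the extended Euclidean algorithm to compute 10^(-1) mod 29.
Extended GCD: 10(3) + 29(-1) = 1. So 10^(-1) ≡ 3 mod 29. Verify: 10 × 3 = 30 ≡ 1 mod 29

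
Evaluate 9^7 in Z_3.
By repeated squaring (mod 3): 9^{1}≡0, 9^{2}≡0, 9^{4}≡0. Then 9^{7} = 9^{4+2+1} ≡ 0 × 0 × 0 ≡ 0 (mod 3)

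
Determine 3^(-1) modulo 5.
Since 5 is prime, by Fermat 3^(-1) ≡ 3^{3} ≡ 2 (mod 5). Verify: 3 × 2 = 6 ≡ 1 (mod 5)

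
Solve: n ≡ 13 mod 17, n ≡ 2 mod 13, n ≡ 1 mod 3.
M = 17 × 13 × 3 = 663. M₁ = 39, y₁ ≡ 7 mod 17. M₂ = 51, y₂ ≡ 12 mod 13. M₃ = 221, y₃ ≡ 2 mod 3. n = 13×39×7 + 2×51×12 + 1×221×2 ≡ 574 mod 663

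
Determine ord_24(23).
Powers of 23 mod 24: 23^1≡23, 23^2≡1. So the order of 23 is 2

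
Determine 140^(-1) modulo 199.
Since 199 is prime, by Fermat 140^(-1) ≡ 140^{197} ≡ 172 mod 199. Verify: 140 × 172 = 24080 ≡ 1 mod 199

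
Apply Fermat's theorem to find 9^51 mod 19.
By Fermat: 9^{18} ≡ 1 mod 19. 51 = 2×18 + 15. So 9^{51} ≡ 9^{15} ≡ 11 mod 19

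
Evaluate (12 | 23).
(12/23) = 12^{11} mod 23 = 1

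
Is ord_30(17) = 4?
Powers of 17 mod 30: 17^1≡17, 17^2≡19, 17^3≡23, 17^4≡1. First k with 17^k≡1 is k=4. Yes, ord_30(17) = 4.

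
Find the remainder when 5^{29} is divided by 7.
By Fermat: 5^{6} ≡ 1 mod 7. 29 = 4×6 + 5. So 5^{29} ≡ 5^{5} ≡ 3 mod 7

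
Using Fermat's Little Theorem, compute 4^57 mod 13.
By Fermat: 4^{12} ≡ 1 mod 13. 57 = 4×12 + 9. So 4^{57} ≡ 4^{9} ≡ 12 mod 13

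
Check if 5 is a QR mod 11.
By Euler's criterion: 5^{5} ≡ 1 (mod 11). Since this equals 1, 5 is a QR.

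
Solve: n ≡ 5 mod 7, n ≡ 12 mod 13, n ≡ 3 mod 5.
M = 7 × 13 × 5 = 455. M₁ = 65, y₁ ≡ 4 mod 7. M₂ = 35, y₂ ≡ 3 mod 13. M₃ = 91, y₃ ≡ 1 mod 5. n = 5×65×4 + 12×35×3 + 3×91×1 ≡ 103 mod 455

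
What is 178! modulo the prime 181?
(180)! = (178)! × (179) × (180) ≡ -1 (mod 181). So (178)! ≡ -1 × [(180)(179)]^(-1) ≡ 90 (mod 181)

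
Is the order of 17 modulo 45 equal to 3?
Powers of 17 mod 45: 17^1≡17, 17^2≡19, 17^3≡8, 17^4≡1. 17^3≡8≢1, so ord ≠ 3. No, the actual order is 4.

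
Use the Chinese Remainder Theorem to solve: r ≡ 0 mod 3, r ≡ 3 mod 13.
M = 3 × 13 = 39. M₁ = 13, y₁ ≡ 1 mod 3. M₂ = 3, y₂ ≡ 9 mod 13. r = 0×13×1 + 3×3×9 ≡ 3 mod 39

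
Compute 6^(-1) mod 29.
Since 29 is prime, by Fermat 6^(-1) ≡ 6^{27} ≡ 5 mod 29. Verify: 6 × 5 = 30 ≡ 1 mod 29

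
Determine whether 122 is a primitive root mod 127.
122^{21} ≡ 1 mod 127 and 21 < 126, so ord_127(122) = 21 ≠ 126 and 122 is not a primitive root.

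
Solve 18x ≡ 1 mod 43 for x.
Since 43 is prime, by Fermat 18^(-1) ≡ 18^{41} ≡ 12 mod 43. Verify: 18 × 12 = 216 ≡ 1 mod 43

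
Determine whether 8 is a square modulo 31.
By Euler's criterion: 8^{15} ≡ 1 (mod 31). Since this equals 1, 8 is a QR.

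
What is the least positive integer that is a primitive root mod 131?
g = 2. For each prime q|130: 2^{65}≡130, 2^{26}≡53, 2^{10}≡107, none ≡ 1, so ord_131(2) = 130 and 2 is a primitive root.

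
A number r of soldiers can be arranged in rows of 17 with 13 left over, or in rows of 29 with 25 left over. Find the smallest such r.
M = 17 × 29 = 493. M₁ = 29, y₁ ≡ 10 (mod 17). M₂ = 17, y₂ ≡ 12 (mod 29). r = 13×29×10 + 25×17×12 ≡ 489 (mod 493)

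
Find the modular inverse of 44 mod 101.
Since 101 is prime, by Fermat 44^(-1) ≡ 44^{99} ≡ 62 mod 101. Verify: 44 × 62 = 2728 ≡ 1 mod 101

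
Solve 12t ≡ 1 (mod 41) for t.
Since 41 is prime, by Fermat 12^(-1) ≡ 12^{39} ≡ 24 (mod 41). Verify: 12 × 24 = 288 ≡ 1 (mod 41)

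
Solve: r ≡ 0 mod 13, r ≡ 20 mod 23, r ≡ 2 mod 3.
M = 13 × 23 × 3 = 897. M₁ = 69, y₁ ≡ 10 mod 13. M₂ = 39, y₂ ≡ 13 mod 23. M₃ = 299, y₃ ≡ 2 mod 3. r = 0×69×10 + 20×39×13 + 2×299×2 ≡ 572 mod 897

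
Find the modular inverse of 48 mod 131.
Since 131 is prime, by Fermat 48^(-1) ≡ 48^{129} ≡ 101 mod 131. Verify: 48 × 101 = 4848 ≡ 1 mod 131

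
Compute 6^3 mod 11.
6^{3} = 216 ≡ 7 (mod 11)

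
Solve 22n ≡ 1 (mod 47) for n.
Since 47 is prime, by Fermat 22^(-1) ≡ 22^{45} ≡ 15 (mod 47). Verify: 22 × 15 = 330 ≡ 1 (mod 47)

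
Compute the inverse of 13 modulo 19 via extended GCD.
Extended GCD: 13(3) + 19(-2) = 1. So 13^(-1) ≡ 3 mod 19. Verify: 13 × 3 = 39 ≡ 1 mod 19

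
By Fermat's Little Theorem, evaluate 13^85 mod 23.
By Fermat: 13^{22} ≡ 1 (mod 23). 85 = 3×22 + 19. So 13^{85} ≡ 13^{19} ≡ 2 (mod 23)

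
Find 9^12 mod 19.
By repeated squaring mod 19: 9^{1}≡9, 9^{2}≡5, 9^{4}≡6, 9^{8}≡17. Then 9^{12} = 9^{8+4} ≡ 17 × 6 ≡ 7 mod 19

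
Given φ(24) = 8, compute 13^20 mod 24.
By Euler: 13^{8} ≡ 1 (mod 24) since gcd(13, 24) = 1. 20 = 2×8 + 4. So 13^{20} ≡ 13^{4} ≡ 1 (mod 24)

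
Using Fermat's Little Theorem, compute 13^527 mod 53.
By Fermat: 13^{52} ≡ 1 (mod 53). 527 ≡ 7 (mod 52). So 13^{527} ≡ 13^{7} ≡ 15 (mod 53)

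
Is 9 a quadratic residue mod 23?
By Euler's criterion: 9^{11} ≡ 1 (mod 23). Since this equals 1, 9 is a QR.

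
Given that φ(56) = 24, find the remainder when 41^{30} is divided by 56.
By Euler: 41^{24} ≡ 1 (mod 56) since gcd(41, 56) = 1. 30 = 1×24 + 6. So 41^{30} ≡ 41^{6} ≡ 1 (mod 56)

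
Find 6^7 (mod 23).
By repeated squaring (mod 23): 6^{1}≡6, 6^{2}≡13, 6^{4}≡8. Then 6^{7} = 6^{4+2+1} ≡ 8 × 13 × 6 ≡ 3 (mod 23)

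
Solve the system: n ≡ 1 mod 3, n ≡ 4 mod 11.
M = 3 × 11 = 33. M₁ = 11, y₁ ≡ 2 mod 3. M₂ = 3, y₂ ≡ 4 mod 11. n = 1×11×2 + 4×3×4 ≡ 4 mod 33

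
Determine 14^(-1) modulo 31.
Since 31 is prime, by Fermat 14^(-1) ≡ 14^{29} ≡ 20 mod 31. Verify: 14 × 20 = 280 ≡ 1 mod 31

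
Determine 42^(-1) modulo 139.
Since 139 is prime, by Fermat 42^(-1) ≡ 42^{137} ≡ 96 (mod 139). Verify: 42 × 96 = 4032 ≡ 1 (mod 139)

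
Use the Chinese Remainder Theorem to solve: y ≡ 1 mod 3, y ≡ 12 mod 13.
M = 3 × 13 = 39. M₁ = 13, y₁ ≡ 1 mod 3. M₂ = 3, y₂ ≡ 9 mod 13. y = 1×13×1 + 12×3×9 ≡ 25 mod 39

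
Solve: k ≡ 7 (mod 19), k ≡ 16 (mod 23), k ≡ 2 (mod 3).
M = 19 × 23 × 3 = 1311. M₁ = 69, y₁ ≡ 8 (mod 19). M₂ = 57, y₂ ≡ 21 (mod 23). M₃ = 437, y₃ ≡ 2 (mod 3). k = 7×69×8 + 16×57×21 + 2×437×2 ≡ 1166 (mod 1311)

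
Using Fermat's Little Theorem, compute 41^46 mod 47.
By Fermat's Little Theorem, 41^{46} ≡ 1 (mod 47) since 47 is prime and gcd(41, 47) = 1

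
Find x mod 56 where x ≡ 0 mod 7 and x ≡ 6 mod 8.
M = 7 × 8 = 56. M₁ = 8, y₁ ≡ 1 mod 7. M₂ = 7, y₂ ≡ 7 mod 8. x = 0×8×1 + 6×7×7 ≡ 14 mod 56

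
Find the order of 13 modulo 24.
Powers of 13 mod 24: 13^1≡13, 13^2≡1. Order = 2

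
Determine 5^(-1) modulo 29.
Since 29 is prime, by Fermat 5^(-1) ≡ 5^{27} ≡ 6 mod 29. Verify: 5 × 6 = 30 ≡ 1 mod 29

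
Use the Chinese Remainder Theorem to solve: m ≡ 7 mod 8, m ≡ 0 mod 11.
M = 8 × 11 = 88. M₁ = 11, y₁ ≡ 3 mod 8. M₂ = 8, y₂ ≡ 7 mod 11. m = 7×11×3 + 0×8×7 ≡ 55 mod 88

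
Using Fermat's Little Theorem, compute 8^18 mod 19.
By Fermat's Little Theorem, 8^{18} ≡ 1 (mod 19) since 19 is prime and gcd(8, 19) = 1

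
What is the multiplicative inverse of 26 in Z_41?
Since 41 is prime, by Fermat 26^(-1) ≡ 26^{39} ≡ 30 (mod 41). Verify: 26 × 30 = 780 ≡ 1 (mod 41)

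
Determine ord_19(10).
Powers of 10 mod 19: 10^1≡10, 10^2≡5, 10^3≡12, 10^4≡6, 10^5≡3, 10^6≡11, 10^7≡15, 10^8≡17, 10^9≡18, 10^10≡9, 10^11≡14, 10^12≡7, 10^13≡13, 10^14≡16, 10^15≡8, 10^16≡4, 10^17≡2, 10^18≡1. So the order of 10 is 18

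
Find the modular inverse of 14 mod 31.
Since 31 is prime, by Fermat 14^(-1) ≡ 14^{29} ≡ 20 mod 31. Verify: 14 × 20 = 280 ≡ 1 mod 31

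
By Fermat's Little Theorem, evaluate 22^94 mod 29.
By Fermat: 22^{28} ≡ 1 (mod 29). 94 = 3×28 + 10. So 22^{94} ≡ 22^{10} ≡ 24 (mod 29)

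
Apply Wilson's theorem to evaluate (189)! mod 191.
(190)! = (189)! × (190) ≡ -1 mod 191. So (189)! ≡ -1 × (190)^(-1) ≡ (-1)×(-1) = 1 mod 191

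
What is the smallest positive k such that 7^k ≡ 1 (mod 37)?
Powers of 7 mod 37: 7^1≡7, 7^2≡12, 7^3≡10, 7^4≡33, 7^5≡9, 7^6≡26, 7^7≡34, 7^8≡16, 7^9≡1. ord_37(7) = 9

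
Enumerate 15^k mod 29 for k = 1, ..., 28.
15^1, 15^2, ..., 15^{28} mod 29: [15, 22, 11, 20, 10, 5, 17, 23, 26, 13, 21, 25, 27, 28, 14, 7, 18, 9, 19, 24, 12, 6, 3, 16, 8, 4, 2, 1]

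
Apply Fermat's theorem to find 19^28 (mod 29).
By Fermat's Little Theorem, 19^{28} ≡ 1 (mod 29) since 29 is prime and gcd(19, 29) = 1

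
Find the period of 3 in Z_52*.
Powers of 3 mod 52: 3^1≡3, 3^2≡9, 3^3≡27, 3^4≡29, 3^5≡35, 3^6≡1. Order = 6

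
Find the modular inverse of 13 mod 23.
Since 23 is prime, by Fermat 13^(-1) ≡ 13^{21} ≡ 16 mod 23. Verify: 13 × 16 = 208 ≡ 1 mod 23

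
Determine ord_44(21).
Powers of 21 mod 44: 21^1≡21, 21^2≡1. ord_44(21) = 2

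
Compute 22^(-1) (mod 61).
Since 61 is prime, by Fermat 22^(-1) ≡ 22^{59} ≡ 25 (mod 61). Verify: 22 × 25 = 550 ≡ 1 (mod 61)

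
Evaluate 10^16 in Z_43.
By repeated squaring mod 43: 10^{1}≡10, 10^{2}≡14, 10^{4}≡24, 10^{8}≡17, 10^{16}≡31. So 10^{16} ≡ 31 mod 43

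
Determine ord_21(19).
Powers of 19 mod 21: 19^1≡19, 19^2≡4, 19^3≡13, 19^4≡16, 19^5≡10, 19^6≡1. Order = 6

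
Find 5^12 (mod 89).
By repeated squaring (mod 89): 5^{1}≡5, 5^{2}≡25, 5^{4}≡2, 5^{8}≡4. Then 5^{12} = 5^{8+4} ≡ 4 × 2 ≡ 8 (mod 89)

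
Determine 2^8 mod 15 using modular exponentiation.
By repeated squaring mod 15: 2^{1}≡2, 2^{2}≡4, 2^{4}≡1, 2^{8}≡1. So 2^{8} ≡ 1 mod 15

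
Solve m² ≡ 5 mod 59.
The square roots of 5 mod 59 are 51 and 8. Verify: 51² = 2601 ≡ 5 mod 59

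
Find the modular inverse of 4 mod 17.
Since 17 is prime, by Fermat 4^(-1) ≡ 4^{15} ≡ 13 mod 17. Verify: 4 × 13 = 52 ≡ 1 mod 17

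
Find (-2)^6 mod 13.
By repeated squaring mod 13: (-2)^{1}≡11, (-2)^{2}≡4, (-2)^{4}≡3. Then (-2)^{6} = (-2)^{4+2} ≡ 3 × 4 ≡ 12 mod 13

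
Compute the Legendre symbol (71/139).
(71/139) = 71^{69} mod 139 = 1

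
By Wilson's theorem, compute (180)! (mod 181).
By Wilson's theorem, (180)! ≡ -1 ≡ 180 (mod 181)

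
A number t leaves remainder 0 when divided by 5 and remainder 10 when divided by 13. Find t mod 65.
M = 5 × 13 = 65. M₁ = 13, y₁ ≡ 2 mod 5. M₂ = 5, y₂ ≡ 8 mod 13. t = 0×13×2 + 10×5×8 ≡ 10 mod 65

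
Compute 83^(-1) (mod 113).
Since 113 is prime, by Fermat 83^(-1) ≡ 83^{111} ≡ 64 (mod 113). Verify: 83 × 64 = 5312 ≡ 1 (mod 113)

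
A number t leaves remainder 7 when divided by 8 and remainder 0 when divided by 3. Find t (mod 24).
M = 8 × 3 = 24. M₁ = 3, y₁ ≡ 3 (mod 8). M₂ = 8, y₂ ≡ 2 (mod 3). t = 7×3×3 + 0×8×2 ≡ 15 (mod 24)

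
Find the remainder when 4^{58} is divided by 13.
By Fermat: 4^{12} ≡ 1 (mod 13). 58 = 4×12 + 10. So 4^{58} ≡ 4^{10} ≡ 9 (mod 13)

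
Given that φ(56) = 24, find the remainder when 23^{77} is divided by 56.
By Euler: 23^{24} ≡ 1 mod 56 since gcd(23, 56) = 1. 77 = 3×24 + 5. So 23^{77} ≡ 23^{5} ≡ 39 mod 56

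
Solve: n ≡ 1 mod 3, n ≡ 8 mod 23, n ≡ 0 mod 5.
M = 3 × 23 × 5 = 345. M₁ = 115, y₁ ≡ 1 mod 3. M₂ = 15, y₂ ≡ 20 mod 23. M₃ = 69, y₃ ≡ 4 mod 5. n = 1×115×1 + 8×15×20 + 0×69×4 ≡ 100 mod 345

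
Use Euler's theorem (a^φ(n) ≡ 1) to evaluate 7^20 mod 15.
By Euler: 7^{8} ≡ 1 mod 15 since gcd(7, 15) = 1. 20 = 2×8 + 4. So 7^{20} ≡ 7^{4} ≡ 1 mod 15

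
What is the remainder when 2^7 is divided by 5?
Using Fermat: 2^{4} ≡ 1 (mod 5). 7 ≡ 3 (mod 4). So 2^{7} ≡ 2^{3} ≡ 3 (mod 5)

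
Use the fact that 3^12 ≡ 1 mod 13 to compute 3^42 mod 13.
By Fermat: 3^{12} ≡ 1 mod 13. 42 = 3×12 + 6. So 3^{42} ≡ 3^{6} ≡ 1 mod 13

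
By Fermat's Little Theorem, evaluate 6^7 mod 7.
By Fermat: 6^{6} ≡ 1 (mod 7). So 6^{7} = 6^{6} · 6^{1} ≡ 6^{1} ≡ 6 (mod 7)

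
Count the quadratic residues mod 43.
For prime 43, there are (p-1)/2 = (43-1)/2 = 21 quadratic residues (excluding 0).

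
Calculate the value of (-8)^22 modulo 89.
By repeated squaring mod 89: (-8)^{1}≡81, (-8)^{2}≡64, (-8)^{4}≡2, (-8)^{8}≡4, (-8)^{16}≡16. Then (-8)^{22} = (-8)^{16+4+2} ≡ 16 × 2 × 64 ≡ 1 mod 89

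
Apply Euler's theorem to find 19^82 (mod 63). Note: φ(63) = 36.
By Euler: 19^{36} ≡ 1 (mod 63) since gcd(19, 63) = 1. 82 = 2×36 + 10. So 19^{82} ≡ 19^{10} ≡ 37 (mod 63)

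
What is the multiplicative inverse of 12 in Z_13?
Since 13 is prime, by Fermat 12^(-1) ≡ 12^{11} ≡ 12 mod 13. Verify: 12 × 12 = 144 ≡ 1 mod 13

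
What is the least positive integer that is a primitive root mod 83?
g = 2. Powers: [2, 4, 8, 16, 32, 64, ...] generates all 82 non-zero residues.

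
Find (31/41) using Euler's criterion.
(31/41) = 31^{20} mod 41 = 1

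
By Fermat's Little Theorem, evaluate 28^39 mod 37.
By Fermat: 28^{36} ≡ 1 mod 37. So 28^{39} = 28^{36} · 28^{3} ≡ 28^{3} ≡ 11 mod 37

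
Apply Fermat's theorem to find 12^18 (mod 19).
By Fermat's Little Theorem, 12^{18} ≡ 1 (mod 19) since 19 is prime and gcd(12, 19) = 1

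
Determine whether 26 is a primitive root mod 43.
ord_43(26) divides 42. For each prime q|42: 26^{21}≡42, 26^{14}≡6, 26^{6}≡35, none ≡ 1. So 26 has order 42 and is a primitive root mod 43.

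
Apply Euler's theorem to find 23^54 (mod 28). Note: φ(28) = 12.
By Euler: 23^{12} ≡ 1 (mod 28) since gcd(23, 28) = 1. 54 = 4×12 + 6. So 23^{54} ≡ 23^{6} ≡ 1 (mod 28)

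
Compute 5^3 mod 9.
5^{3} = 125 ≡ 8 mod 9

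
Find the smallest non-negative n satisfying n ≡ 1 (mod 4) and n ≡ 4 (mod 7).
M = 4 × 7 = 28. M₁ = 7, y₁ ≡ 3 (mod 4). M₂ = 4, y₂ ≡ 2 (mod 7). n = 1×7×3 + 4×4×2 ≡ 25 (mod 28)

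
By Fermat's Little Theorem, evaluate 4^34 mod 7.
By Fermat: 4^{6} ≡ 1 mod 7. 34 = 5×6 + 4. So 4^{34} ≡ 4^{4} ≡ 4 mod 7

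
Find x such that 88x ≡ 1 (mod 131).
Since 131 is prime, by Fermat 88^(-1) ≡ 88^{129} ≡ 67 (mod 131). Verify: 88 × 67 = 5896 ≡ 1 (mod 131)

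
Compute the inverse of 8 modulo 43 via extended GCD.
Extended GCD: 8(-16) + 43(3) = 1. So 8^(-1) ≡ -16 ≡ 27 mod 43. Verify: 8 × 27 = 216 ≡ 1 mod 43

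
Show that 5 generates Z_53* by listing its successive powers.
5^1, 5^2, ..., 5^{52} mod 53: [5, 25, 19, 42, 51, 43, 3, 15, 22, 4, 20, 47, 23, 9, 45, 13, 12, 7, 35, 16, 27, 29, 39, 36, 21, 52, 48, 28, 34, 11, 2, 10, 50, 38, 31, 49, 33, 6, 30, 44, 8, 40, 41, 46, 18, 37, 26, 24, 14, 17, 32, 1]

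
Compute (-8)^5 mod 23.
By repeated squaring (mod 23): (-8)^{1}≡15, (-8)^{2}≡18, (-8)^{4}≡2. Then (-8)^{5} = (-8)^{4+1} ≡ 2 × 15 ≡ 7 (mod 23)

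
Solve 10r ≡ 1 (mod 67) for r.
Since 67 is prime, by Fermat 10^(-1) ≡ 10^{65} ≡ 47 (mod 67). Verify: 10 × 47 = 470 ≡ 1 (mod 67)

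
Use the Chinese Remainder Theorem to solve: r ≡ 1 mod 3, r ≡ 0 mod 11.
M = 3 × 11 = 33. M₁ = 11, y₁ ≡ 2 mod 3. M₂ = 3, y₂ ≡ 4 mod 11. r = 1×11×2 + 0×3×4 ≡ 22 mod 33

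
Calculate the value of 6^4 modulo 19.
6^{4} = 1296 ≡ 4 mod 19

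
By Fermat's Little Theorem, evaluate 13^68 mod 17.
By Fermat: 13^{16} ≡ 1 mod 17. 68 = 4×16 + 4. So 13^{68} ≡ 13^{4} ≡ 1 mod 17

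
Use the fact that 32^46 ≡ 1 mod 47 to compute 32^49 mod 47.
By Fermat: 32^{46} ≡ 1 mod 47. So 32^{49} = 32^{46} · 32^{3} ≡ 32^{3} ≡ 9 mod 47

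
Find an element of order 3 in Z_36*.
25 has order 3 mod 36 since 25^{3} ≡ 1 (mod 36) and no smaller power works.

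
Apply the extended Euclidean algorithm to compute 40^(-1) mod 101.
Extended GCD: 40(48) + 101(-19) = 1. So 40^(-1) ≡ 48 mod 101. Verify: 40 × 48 = 1920 ≡ 1 mod 101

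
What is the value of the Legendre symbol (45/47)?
(45/47) = 45^{23} mod 47 = -1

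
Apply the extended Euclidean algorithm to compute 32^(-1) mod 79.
Extended GCD: 32(-37) + 79(15) = 1. So 32^(-1) ≡ -37 ≡ 42 (mod 79). Verify: 32 × 42 = 1344 ≡ 1 (mod 79)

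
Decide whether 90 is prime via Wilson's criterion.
(89)! mod 90 = 0. Since 0 ≢ -1 (mod 90), 90 is not prime.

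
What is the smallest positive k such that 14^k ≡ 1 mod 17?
Powers of 14 mod 17: 14^1≡14, 14^2≡9, 14^3≡7, 14^4≡13, 14^5≡12, 14^6≡15, 14^7≡6, 14^8≡16, 14^9≡3, 14^10≡8, 14^11≡10, 14^12≡4, 14^13≡5, 14^14≡2, 14^15≡11, 14^16≡1. So the order of 14 is 16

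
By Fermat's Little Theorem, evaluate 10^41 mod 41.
By Fermat: 10^{40} ≡ 1 mod 41. So 10^{41} = 10^{40} · 10^{1} ≡ 10^{1} ≡ 10 mod 41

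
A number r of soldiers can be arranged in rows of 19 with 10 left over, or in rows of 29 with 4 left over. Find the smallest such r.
M = 19 × 29 = 551. M₁ = 29, y₁ ≡ 2 mod 19. M₂ = 19, y₂ ≡ 26 mod 29. r = 10×29×2 + 4×19×26 ≡ 352 mod 551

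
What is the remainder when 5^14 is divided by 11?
Using Fermat: 5^{10} ≡ 1 (mod 11). 14 ≡ 4 (mod 10). So 5^{14} ≡ 5^{4} ≡ 9 (mod 11)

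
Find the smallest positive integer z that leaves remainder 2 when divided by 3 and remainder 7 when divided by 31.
M = 3 × 31 = 93. M₁ = 31, y₁ ≡ 1 mod 3. M₂ = 3, y₂ ≡ 21 mod 31. z = 2×31×1 + 7×3×21 ≡ 38 mod 93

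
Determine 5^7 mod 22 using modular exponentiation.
By repeated squaring mod 22: 5^{1}≡5, 5^{2}≡3, 5^{4}≡9. Then 5^{7} = 5^{4+2+1} ≡ 9 × 3 × 5 ≡ 3 mod 22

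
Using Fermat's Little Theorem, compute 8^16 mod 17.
By Fermat's Little Theorem, 8^{16} ≡ 1 (mod 17) since 17 is prime and gcd(8, 17) = 1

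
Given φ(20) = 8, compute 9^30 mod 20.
By Euler: 9^{8} ≡ 1 (mod 20) since gcd(9, 20) = 1. 30 = 3×8 + 6. So 9^{30} ≡ 9^{6} ≡ 1 (mod 20)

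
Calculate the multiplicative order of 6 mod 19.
Powers of 6 mod 19: 6^1≡6, 6^2≡17, 6^3≡7, 6^4≡4, 6^5≡5, 6^6≡11, 6^7≡9, 6^8≡16, 6^9≡1. Order = 9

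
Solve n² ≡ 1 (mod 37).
The square roots of 1 mod 37 are 1 and 36. Verify: 1² = 1 ≡ 1 (mod 37)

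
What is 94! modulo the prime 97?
(96)! = (94)! × (95) × (96) ≡ -1 (mod 97). So (94)! ≡ -1 × [(96)(95)]^(-1) ≡ 48 (mod 97)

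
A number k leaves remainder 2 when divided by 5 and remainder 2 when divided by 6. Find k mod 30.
M = 5 × 6 = 30. M₁ = 6, y₁ ≡ 1 mod 5. M₂ = 5, y₂ ≡ 5 mod 6. k = 2×6×1 + 2×5×5 ≡ 2 mod 30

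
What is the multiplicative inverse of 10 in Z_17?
Since 17 is prime, by Fermat 10^(-1) ≡ 10^{15} ≡ 12 mod 17. Verify: 10 × 12 = 120 ≡ 1 mod 17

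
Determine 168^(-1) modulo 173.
Since 173 is prime, by Fermat 168^(-1) ≡ 168^{171} ≡ 69 mod 173. Verify: 168 × 69 = 11592 ≡ 1 mod 173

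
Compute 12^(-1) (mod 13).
Since 13 is prime, by Fermat 12^(-1) ≡ 12^{11} ≡ 12 (mod 13). Verify: 12 × 12 = 144 ≡ 1 (mod 13)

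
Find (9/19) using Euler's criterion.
(9/19) = 9^{9} mod 19 = 1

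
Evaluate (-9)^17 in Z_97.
By repeated squaring (mod 97): (-9)^{1}≡88, (-9)^{2}≡81, (-9)^{4}≡62, (-9)^{8}≡61, (-9)^{16}≡35. Then (-9)^{17} = (-9)^{16+1} ≡ 35 × 88 ≡ 73 (mod 97)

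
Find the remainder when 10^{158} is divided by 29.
By Fermat: 10^{28} ≡ 1 (mod 29). 158 = 5×28 + 18. So 10^{158} ≡ 10^{18} ≡ 5 (mod 29)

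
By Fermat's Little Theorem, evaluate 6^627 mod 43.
By Fermat: 6^{42} ≡ 1 (mod 43). 627 ≡ 39 (mod 42). So 6^{627} ≡ 6^{39} ≡ 1 (mod 43)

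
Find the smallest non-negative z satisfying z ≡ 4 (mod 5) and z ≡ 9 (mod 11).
M = 5 × 11 = 55. M₁ = 11, y₁ ≡ 1 (mod 5). M₂ = 5, y₂ ≡ 9 (mod 11). z = 4×11×1 + 9×5×9 ≡ 9 (mod 55)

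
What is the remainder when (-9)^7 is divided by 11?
By repeated squaring mod 11: (-9)^{1}≡2, (-9)^{2}≡4, (-9)^{4}≡5. Then (-9)^{7} = (-9)^{4+2+1} ≡ 5 × 4 × 2 ≡ 7 mod 11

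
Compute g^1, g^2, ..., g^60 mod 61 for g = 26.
26^1, 26^2, ..., 26^{60} mod 61: [26, 5, 8, 25, 40, 3, 17, 15, 24, 14, 59, 9, 51, 45, 11, 42, 55, 27, 31, 13, 33, 4, 43, 20, 32, 39, 38, 12, 7, 60, 35, 56, 53, 36, 21, 58, 44, 46, 37, 47, 2, 52, 10, 16, 50, 19, 6, 34, 30, 48, 28, 57, 18, 41, 29, 22, 23, 49, 54, 1]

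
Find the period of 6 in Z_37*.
Powers of 6 mod 37: 6^1≡6, 6^2≡36, 6^3≡31, 6^4≡1. Order = 4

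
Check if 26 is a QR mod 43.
By Euler's criterion: 26^{21} ≡ 42 mod 43. Since this equals -1 (≡ 42), 26 is not a QR.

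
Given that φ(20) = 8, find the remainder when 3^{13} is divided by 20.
By Euler: 3^{8} ≡ 1 mod 20 since gcd(3, 20) = 1. 13 = 1×8 + 5. So 3^{13} ≡ 3^{5} ≡ 3 mod 20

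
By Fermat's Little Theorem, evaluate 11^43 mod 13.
By Fermat: 11^{12} ≡ 1 mod 13. 43 = 3×12 + 7. So 11^{43} ≡ 11^{7} ≡ 2 mod 13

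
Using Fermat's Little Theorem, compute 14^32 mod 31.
By Fermat: 14^{30} ≡ 1 mod 31. So 14^{32} = 14^{30} · 14^{2} ≡ 14^{2} ≡ 10 mod 31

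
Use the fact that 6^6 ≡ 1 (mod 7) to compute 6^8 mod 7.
By Fermat: 6^{6} ≡ 1 (mod 7). So 6^{8} = 6^{6} · 6^{2} ≡ 6^{2} ≡ 1 (mod 7)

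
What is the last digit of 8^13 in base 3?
Using Fermat: 8^{2} ≡ 1 mod 3. 13 ≡ 1 mod 2. So 8^{13} ≡ 8^{1} ≡ 2 mod 3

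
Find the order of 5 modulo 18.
Powers of 5 mod 18: 5^1≡5, 5^2≡7, 5^3≡17, 5^4≡13, 5^5≡11, 5^6≡1. Order = 6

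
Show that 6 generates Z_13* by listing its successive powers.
6^1, 6^2, ..., 6^{12} mod 13: [6, 10, 8, 9, 2, 12, 7, 3, 5, 4, 11, 1]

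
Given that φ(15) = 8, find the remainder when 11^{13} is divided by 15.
By Euler: 11^{8} ≡ 1 (mod 15) since gcd(11, 15) = 1. 13 = 1×8 + 5. So 11^{13} ≡ 11^{5} ≡ 11 (mod 15)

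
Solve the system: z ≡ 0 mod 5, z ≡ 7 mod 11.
M = 5 × 11 = 55. M₁ = 11, y₁ ≡ 1 mod 5. M₂ = 5, y₂ ≡ 9 mod 11. z = 0×11×1 + 7×5×9 ≡ 40 mod 55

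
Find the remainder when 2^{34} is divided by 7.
By Fermat: 2^{6} ≡ 1 (mod 7). 34 = 5×6 + 4. So 2^{34} ≡ 2^{4} ≡ 2 (mod 7)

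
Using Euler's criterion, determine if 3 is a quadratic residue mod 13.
By Euler's criterion: 3^{6} ≡ 1 mod 13. Since this equals 1, 3 is a QR.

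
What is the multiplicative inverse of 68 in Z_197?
Since 197 is prime, by Fermat 68^(-1) ≡ 68^{195} ≡ 113 (mod 197). Verify: 68 × 113 = 7684 ≡ 1 (mod 197)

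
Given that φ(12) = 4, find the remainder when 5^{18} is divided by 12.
By Euler: 5^{4} ≡ 1 mod 12 since gcd(5, 12) = 1. 18 = 4×4 + 2. So 5^{18} ≡ 5^{2} ≡ 1 mod 12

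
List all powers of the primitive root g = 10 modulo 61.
10^1, 10^2, ..., 10^{60} mod 61: [10, 39, 24, 57, 21, 27, 26, 16, 38, 14, 18, 58, 31, 5, 50, 12, 59, 41, 44, 13, 8, 19, 7, 9, 29, 46, 33, 25, 6, 60, 51, 22, 37, 4, 40, 34, 35, 45, 23, 47, 43, 3, 30, 56, 11, 49, 2, 20, 17, 48, 53, 42, 54, 52, 32, 15, 28, 36, 55, 1]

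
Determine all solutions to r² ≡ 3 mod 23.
The square roots of 3 mod 23 are 16 and 7. Verify: 16² = 256 ≡ 3 mod 23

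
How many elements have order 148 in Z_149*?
Number of primitive roots mod 149 = φ(p-1) = φ(148) = 72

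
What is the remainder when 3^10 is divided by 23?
By repeated squaring mod 23: 3^{1}≡3, 3^{2}≡9, 3^{4}≡12, 3^{8}≡6. Then 3^{10} = 3^{8+2} ≡ 6 × 9 ≡ 8 mod 23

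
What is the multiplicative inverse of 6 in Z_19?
Since 19 is prime, by Fermat 6^(-1) ≡ 6^{17} ≡ 16 mod 19. Verify: 6 × 16 = 96 ≡ 1 mod 19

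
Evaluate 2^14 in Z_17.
By repeated squaring mod 17: 2^{1}≡2, 2^{2}≡4, 2^{4}≡16, 2^{8}≡1. Then 2^{14} = 2^{8+4+2} ≡ 1 × 16 × 4 ≡ 13 mod 17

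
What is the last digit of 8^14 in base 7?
Using Fermat: 8^{6} ≡ 1 mod 7. 14 ≡ 2 mod 6. So 8^{14} ≡ 8^{2} ≡ 1 mod 7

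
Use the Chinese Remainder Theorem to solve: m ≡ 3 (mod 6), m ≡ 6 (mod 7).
M = 6 × 7 = 42. M₁ = 7, y₁ ≡ 1 (mod 6). M₂ = 6, y₂ ≡ 6 (mod 7). m = 3×7×1 + 6×6×6 ≡ 27 (mod 42)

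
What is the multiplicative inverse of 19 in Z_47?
Since 47 is prime, by Fermat 19^(-1) ≡ 19^{45} ≡ 5 mod 47. Verify: 19 × 5 = 95 ≡ 1 mod 47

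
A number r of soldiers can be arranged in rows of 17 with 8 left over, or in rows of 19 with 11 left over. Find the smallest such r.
M = 17 × 19 = 323. M₁ = 19, y₁ ≡ 9 mod 17. M₂ = 17, y₂ ≡ 9 mod 19. r = 8×19×9 + 11×17×9 ≡ 144 mod 323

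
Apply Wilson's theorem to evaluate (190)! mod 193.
(192)! = (190)! × (191) × (192) ≡ -1 mod 193. So (190)! ≡ -1 × [(192)(191)]^(-1) ≡ 96 mod 193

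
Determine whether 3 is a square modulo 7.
By Euler's criterion: 3^{3} ≡ 6 (mod 7). Since this equals -1 (≡ 6), 3 is not a QR.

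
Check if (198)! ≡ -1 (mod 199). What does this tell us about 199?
(198)! mod 199 = 198. Since this equals -1 (mod 199), Wilson confirms 199 is prime.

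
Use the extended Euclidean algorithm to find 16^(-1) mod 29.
Extended GCD: 16(-9) + 29(5) = 1. So 16^(-1) ≡ -9 ≡ 20 (mod 29). Verify: 16 × 20 = 320 ≡ 1 (mod 29)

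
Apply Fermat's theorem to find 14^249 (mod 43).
By Fermat: 14^{42} ≡ 1 (mod 43). 249 ≡ 39 (mod 42). So 14^{249} ≡ 14^{39} ≡ 16 (mod 43)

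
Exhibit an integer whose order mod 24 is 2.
5 has order 2 mod 24 since 5^{2} ≡ 1 (mod 24) and no smaller power works.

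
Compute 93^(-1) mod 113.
Since 113 is prime, by Fermat 93^(-1) ≡ 93^{111} ≡ 96 mod 113. Verify: 93 × 96 = 8928 ≡ 1 mod 113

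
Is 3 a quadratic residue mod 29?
By Euler's criterion: 3^{14} ≡ 28 mod 29. Since this equals -1 (≡ 28), 3 is not a QR.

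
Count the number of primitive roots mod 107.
Number of primitive roots mod 107 = φ(p-1) = φ(106) = 52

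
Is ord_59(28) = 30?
Powers of 28 mod 59: 28^1≡28, 28^2≡17, 28^3≡4, 28^4≡53, 28^5≡9, 28^6≡16, 28^7≡35, 28^8≡36, 28^9≡5, 28^10≡22, 28^11≡26, 28^12≡20, 28^13≡29, 28^14≡45, 28^15≡21, 28^16≡57, 28^17≡3, 28^18≡25, 28^19≡51, 28^20≡12, 28^21≡41, 28^22≡27, 28^23≡48, 28^24≡46, 28^25≡49, 28^26≡15, 28^27≡7, 28^28≡19, 28^29≡1. Already 28^29≡1, so the order is 29 < 30. No, the actual order is 29.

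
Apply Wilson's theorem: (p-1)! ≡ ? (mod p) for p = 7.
By Wilson's theorem, (6)! ≡ -1 ≡ 6 mod 7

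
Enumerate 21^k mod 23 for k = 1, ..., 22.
21^1, 21^2, ..., 21^{22} mod 23: [21, 4, 15, 16, 14, 18, 10, 3, 17, 12, 22, 2, 19, 8, 7, 9, 5, 13, 20, 6, 11, 1]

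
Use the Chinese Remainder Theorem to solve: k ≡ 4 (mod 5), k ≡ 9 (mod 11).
M = 5 × 11 = 55. M₁ = 11, y₁ ≡ 1 (mod 5). M₂ = 5, y₂ ≡ 9 (mod 11). k = 4×11×1 + 9×5×9 ≡ 9 (mod 55)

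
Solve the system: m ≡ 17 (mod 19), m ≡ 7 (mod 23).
M = 19 × 23 = 437. M₁ = 23, y₁ ≡ 5 (mod 19). M₂ = 19, y₂ ≡ 17 (mod 23). m = 17×23×5 + 7×19×17 ≡ 283 (mod 437)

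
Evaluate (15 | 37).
(15/37) = 15^{18} mod 37 = -1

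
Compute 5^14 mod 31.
By repeated squaring (mod 31): 5^{1}≡5, 5^{2}≡25, 5^{4}≡5, 5^{8}≡25. Then 5^{14} = 5^{8+4+2} ≡ 25 × 5 × 25 ≡ 25 (mod 31)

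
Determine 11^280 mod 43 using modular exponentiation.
Using Fermat: 11^{42} ≡ 1 mod 43. 280 ≡ 28 mod 42. So 11^{280} ≡ 11^{28} ≡ 1 mod 43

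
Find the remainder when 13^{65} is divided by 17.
By Fermat: 13^{16} ≡ 1 mod 17. 65 = 4×16 + 1. So 13^{65} ≡ 13^{1} ≡ 13 mod 17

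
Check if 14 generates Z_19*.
ord_19(14) divides 18. For each prime q|18: 14^{9}≡18, 14^{6}≡7, none ≡ 1. So 14 has order 18 and is a primitive root mod 19.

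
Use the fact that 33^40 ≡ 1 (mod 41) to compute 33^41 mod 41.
By Fermat: 33^{40} ≡ 1 (mod 41). So 33^{41} = 33^{40} · 33^{1} ≡ 33^{1} ≡ 33 (mod 41)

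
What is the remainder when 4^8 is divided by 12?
By repeated squaring mod 12: 4^{1}≡4, 4^{2}≡4, 4^{4}≡4, 4^{8}≡4. So 4^{8} ≡ 4 mod 12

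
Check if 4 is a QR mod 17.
By Euler's criterion: 4^{8} ≡ 1 mod 17. Since this equals 1, 4 is a QR.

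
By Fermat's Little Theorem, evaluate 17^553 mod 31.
By Fermat: 17^{30} ≡ 1 mod 31. 553 ≡ 13 mod 30. So 17^{553} ≡ 17^{13} ≡ 3 mod 31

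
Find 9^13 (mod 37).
By repeated squaring (mod 37): 9^{1}≡9, 9^{2}≡7, 9^{4}≡12, 9^{8}≡33. Then 9^{13} = 9^{8+4+1} ≡ 33 × 12 × 9 ≡ 12 (mod 37)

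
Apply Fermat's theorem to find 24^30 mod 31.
By Fermat's Little Theorem, 24^{30} ≡ 1 mod 31 since 31 is prime and gcd(24, 31) = 1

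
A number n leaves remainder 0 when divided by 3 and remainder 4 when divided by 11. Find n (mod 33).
M = 3 × 11 = 33. M₁ = 11, y₁ ≡ 2 (mod 3). M₂ = 3, y₂ ≡ 4 (mod 11). n = 0×11×2 + 4×3×4 ≡ 15 (mod 33)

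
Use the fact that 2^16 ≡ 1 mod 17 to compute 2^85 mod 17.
By Fermat: 2^{16} ≡ 1 mod 17. 85 = 5×16 + 5. So 2^{85} ≡ 2^{5} ≡ 15 mod 17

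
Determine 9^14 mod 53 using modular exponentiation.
By repeated squaring mod 53: 9^{1}≡9, 9^{2}≡28, 9^{4}≡42, 9^{8}≡15. Then 9^{14} = 9^{8+4+2} ≡ 15 × 42 × 28 ≡ 44 mod 53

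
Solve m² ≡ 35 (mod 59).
The square roots of 35 mod 59 are 25 and 34. Verify: 25² = 625 ≡ 35 (mod 59)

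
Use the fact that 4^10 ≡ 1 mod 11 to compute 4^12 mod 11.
By Fermat: 4^{10} ≡ 1 mod 11. So 4^{12} = 4^{10} · 4^{2} ≡ 4^{2} ≡ 5 mod 11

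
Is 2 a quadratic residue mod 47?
By Euler's criterion: 2^{23} ≡ 1 (mod 47). Since this equals 1, 2 is a QR.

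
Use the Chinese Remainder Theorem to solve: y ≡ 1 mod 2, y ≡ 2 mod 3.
M = 2 × 3 = 6. M₁ = 3, y₁ ≡ 1 mod 2. M₂ = 2, y₂ ≡ 2 mod 3. y = 1×3×1 + 2×2×2 ≡ 5 mod 6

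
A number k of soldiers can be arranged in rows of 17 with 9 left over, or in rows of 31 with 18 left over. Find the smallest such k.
M = 17 × 31 = 527. M₁ = 31, y₁ ≡ 11 mod 17. M₂ = 17, y₂ ≡ 11 mod 31. k = 9×31×11 + 18×17×11 ≡ 111 mod 527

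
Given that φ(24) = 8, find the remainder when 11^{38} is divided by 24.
By Euler: 11^{8} ≡ 1 (mod 24) since gcd(11, 24) = 1. 38 = 4×8 + 6. So 11^{38} ≡ 11^{6} ≡ 1 (mod 24)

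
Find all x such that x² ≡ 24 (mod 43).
The square roots of 24 mod 43 are 14 and 29. Verify: 14² = 196 ≡ 24 (mod 43)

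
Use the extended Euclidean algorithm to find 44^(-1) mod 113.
Extended GCD: 44(18) + 113(-7) = 1. So 44^(-1) ≡ 18 mod 113. Verify: 44 × 18 = 792 ≡ 1 mod 113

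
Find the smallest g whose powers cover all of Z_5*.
g = 2. For each prime q|4: 2^{2}≡4, none ≡ 1, so ord_5(2) = 4 and 2 is a primitive root.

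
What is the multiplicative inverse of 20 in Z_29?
Since 29 is prime, by Fermat 20^(-1) ≡ 20^{27} ≡ 16 (mod 29). Verify: 20 × 16 = 320 ≡ 1 (mod 29)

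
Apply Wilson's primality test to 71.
(70)! mod 71 = 70. Since 70 ≡ -1 (mod 71), 71 is prime.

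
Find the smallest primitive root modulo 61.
g = 2. For each prime q|60: 2^{30}≡60, 2^{20}≡47, 2^{12}≡9, none ≡ 1, so ord_61(2) = 60 and 2 is a primitive root.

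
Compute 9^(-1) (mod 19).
Since 19 is prime, by Fermat 9^(-1) ≡ 9^{17} ≡ 17 (mod 19). Verify: 9 × 17 = 153 ≡ 1 (mod 19)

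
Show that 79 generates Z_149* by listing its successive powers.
79^1, 79^2, ..., 79^{148} mod 149: [79, 132, 147, 140, 34, 4, 18, 81, 141, 113, 136, 16, 72, 26, 117, 5, 97, 64, 139, 104, 21, 20, 90, 107, 109, 118, 84, 80, 62, 130, 138, 25, 38, 22, 99, 73, 105, 100, 3, 88, 98, 143, 122, 102, 12, 54, 94, 125, 41, 110, 48, 67, 78, 53, 15, 142, 43, 119, 14, 63, 60, 121, 23, 29, 56, 103, 91, 37, 92, 116, 75, 114, 66, 148, 70, 17, 2, 9, 115, 145, 131, 68, 8, 36, 13, 133, 77, 123, 32, 144, 52, 85, 10, 45, 128, 129, 59, 42, 40, 31, 65, 69, 87, 19, 11, 124, 111, 127, 50, 76, 44, 49, 146, 61, 51, 6, 27, 47, 137, 95, 55, 24, 108, 39, 101, 82, 71, 96, 134, 7, 106, 30, 135, 86, 89, 28, 126, 120, 93, 46, 58, 112, 57, 33, 74, 35, 83, 1]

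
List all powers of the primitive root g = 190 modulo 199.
190^1, 190^2, ..., 190^{198} mod 199: [190, 81, 67, 193, 54, 111, 195, 36, 74, 130, 24, 182, 153, 16, 55, 102, 77, 103, 68, 184, 135, 178, 189, 90, 185, 126, 60, 57, 84, 40, 38, 56, 93, 158, 170, 62, 39, 47, 174, 26, 164, 116, 150, 43, 11, 100, 95, 140, 133, 196, 27, 155, 197, 18, 37, 65, 12, 91, 176, 8, 127, 51, 138, 151, 34, 92, 167, 89, 194, 45, 192, 63, 30, 128, 42, 20, 19, 28, 146, 79, 85, 31, 119, 123, 87, 13, 82, 58, 75, 121, 105, 50, 147, 70, 166, 98, 113, 177, 198, 9, 118, 132, 6, 145, 88, 4, 163, 125, 69, 175, 17, 46, 183, 144, 97, 122, 96, 131, 15, 64, 21, 10, 109, 14, 73, 139, 142, 115, 159, 161, 143, 106, 41, 29, 137, 160, 152, 25, 173, 35, 83, 49, 156, 188, 99, 104, 59, 66, 3, 172, 44, 2, 181, 162, 134, 187, 108, 23, 191, 72, 148, 61, 48, 165, 107, 32, 110, 5, 154, 7, 136, 169, 71, 157, 179, 180, 171, 53, 120, 114, 168, 80, 76, 112, 186, 117, 141, 124, 78, 94, 149, 52, 129, 33, 101, 86, 22, 1]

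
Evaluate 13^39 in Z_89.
By repeated squaring (mod 89): 13^{1}≡13, 13^{2}≡80, 13^{4}≡81, 13^{8}≡64, 13^{16}≡2, 13^{32}≡4. Then 13^{39} = 13^{32+4+2+1} ≡ 4 × 81 × 80 × 13 ≡ 6 (mod 89)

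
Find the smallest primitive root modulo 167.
g = 5. Powers: [5, 25, 125, 124, 119, 94, 136, 12, 60, 133, ...] generates all 166 non-zero residues.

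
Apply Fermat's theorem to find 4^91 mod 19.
By Fermat: 4^{18} ≡ 1 mod 19. 91 = 5×18 + 1. So 4^{91} ≡ 4^{1} ≡ 4 mod 19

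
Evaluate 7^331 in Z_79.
Using Fermat: 7^{78} ≡ 1 mod 79. 331 ≡ 19 mod 78. So 7^{331} ≡ 7^{19} ≡ 60 mod 79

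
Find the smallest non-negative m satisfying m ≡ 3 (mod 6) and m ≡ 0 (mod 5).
M = 6 × 5 = 30. M₁ = 5, y₁ ≡ 5 (mod 6). M₂ = 6, y₂ ≡ 1 (mod 5). m = 3×5×5 + 0×6×1 ≡ 15 (mod 30)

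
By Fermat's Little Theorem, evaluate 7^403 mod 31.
By Fermat: 7^{30} ≡ 1 mod 31. 403 ≡ 13 mod 30. So 7^{403} ≡ 7^{13} ≡ 19 mod 31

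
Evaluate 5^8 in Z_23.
By repeated squaring (mod 23): 5^{1}≡5, 5^{2}≡2, 5^{4}≡4, 5^{8}≡16. So 5^{8} ≡ 16 (mod 23)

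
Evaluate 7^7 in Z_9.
By repeated squaring (mod 9): 7^{1}≡7, 7^{2}≡4, 7^{4}≡7. Then 7^{7} = 7^{4+2+1} ≡ 7 × 4 × 7 ≡ 7 (mod 9)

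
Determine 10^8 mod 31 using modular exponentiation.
By repeated squaring mod 31: 10^{1}≡10, 10^{2}≡7, 10^{4}≡18, 10^{8}≡14. So 10^{8} ≡ 14 mod 31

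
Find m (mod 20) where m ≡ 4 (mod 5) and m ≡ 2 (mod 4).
M = 5 × 4 = 20. M₁ = 4, y₁ ≡ 4 (mod 5). M₂ = 5, y₂ ≡ 1 (mod 4). m = 4×4×4 + 2×5×1 ≡ 14 (mod 20)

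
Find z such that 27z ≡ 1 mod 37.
Since 37 is prime, by Fermat 27^(-1) ≡ 27^{35} ≡ 11 mod 37. Verify: 27 × 11 = 297 ≡ 1 mod 37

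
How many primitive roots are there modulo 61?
Number of primitive roots mod 61 = φ(p-1) = φ(60) = 16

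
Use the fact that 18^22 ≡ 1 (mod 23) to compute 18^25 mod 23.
By Fermat: 18^{22} ≡ 1 (mod 23). So 18^{25} = 18^{22} · 18^{3} ≡ 18^{3} ≡ 13 (mod 23)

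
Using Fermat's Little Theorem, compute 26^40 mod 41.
By Fermat's Little Theorem, 26^{40} ≡ 1 mod 41 since 41 is prime and gcd(26, 41) = 1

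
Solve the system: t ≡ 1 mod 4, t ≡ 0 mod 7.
M = 4 × 7 = 28. M₁ = 7, y₁ ≡ 3 mod 4. M₂ = 4, y₂ ≡ 2 mod 7. t = 1×7×3 + 0×4×2 ≡ 21 mod 28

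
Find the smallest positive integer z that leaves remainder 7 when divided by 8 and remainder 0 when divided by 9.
M = 8 × 9 = 72. M₁ = 9, y₁ ≡ 1 mod 8. M₂ = 8, y₂ ≡ 8 mod 9. z = 7×9×1 + 0×8×8 ≡ 63 mod 72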